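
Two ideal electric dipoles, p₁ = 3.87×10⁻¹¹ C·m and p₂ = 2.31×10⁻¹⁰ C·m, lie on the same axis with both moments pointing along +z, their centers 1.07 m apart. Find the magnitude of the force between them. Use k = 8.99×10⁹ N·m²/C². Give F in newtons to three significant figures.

On-axis field of dipole 1 at distance r: E = 2kp₁/r³. Force on dipole 2 is F = p₂·dE/dr (gradient along axis).
dE/dr = −6kp₁/r⁴, so |F| = 6kp₁p₂/r⁴ (attractive for aligned moments).
F = 6(8.99×10⁹)(3.87×10⁻¹¹)(2.31×10⁻¹⁰)/(1.07)⁴ = 3.679×10⁻¹⁰ N.

F ≈ 3.68×10⁻¹⁰ N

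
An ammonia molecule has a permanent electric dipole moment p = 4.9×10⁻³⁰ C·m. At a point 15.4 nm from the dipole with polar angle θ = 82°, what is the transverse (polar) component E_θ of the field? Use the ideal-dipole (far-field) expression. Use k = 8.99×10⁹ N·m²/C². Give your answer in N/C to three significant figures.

E_θ ≈ 1.19×10⁴ N/C

For a dipole, E_θ = (kp sinθ)/r³.
kp/r³ = (8.99×10⁹)(4.90×10⁻³⁰)/(1.54×10⁻⁸)³ = 1.206×10⁴ N/C.
E_θ = 1.206×10⁴·sin82° = 1.194×10⁴ N/C.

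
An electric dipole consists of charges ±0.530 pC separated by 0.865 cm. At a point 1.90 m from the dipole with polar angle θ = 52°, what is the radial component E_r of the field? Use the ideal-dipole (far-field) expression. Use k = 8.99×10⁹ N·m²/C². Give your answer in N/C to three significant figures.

E_r ≈ 7.40×10⁻⁶ N/C

Dipole moment p = qd = (5.30×10⁻¹³ C)(0.00865 m) = 4.585×10⁻¹⁵ C·m.
For a dipole, E_r = (2kp cosθ)/r³.
kp/r³ = (8.99×10⁹)(4.585×10⁻¹⁵)/(1.90)³ = 6.009×10⁻⁶ N/C.
E_r = 2·6.009×10⁻⁶·cos52° = 7.400×10⁻⁶ N/C.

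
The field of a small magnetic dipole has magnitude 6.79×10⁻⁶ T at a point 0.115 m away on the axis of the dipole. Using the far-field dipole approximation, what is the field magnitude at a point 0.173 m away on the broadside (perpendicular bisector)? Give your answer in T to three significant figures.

Dipole fields scale as 1/r³ in the far field.
The axial field is twice the equatorial field at the same r, so the geometry factor is 1/2.
B₂ = B₁ · (1/2) · (r₁/r₂)³ = 6.79×10⁻⁶ · 0.5 · (0.115/0.173)³.
(r₁/r₂)³ = (0.6647)³ = 0.2937.
B₂ ≈ 9.972×10⁻⁷ T.

B ≈ 9.97×10⁻⁷ T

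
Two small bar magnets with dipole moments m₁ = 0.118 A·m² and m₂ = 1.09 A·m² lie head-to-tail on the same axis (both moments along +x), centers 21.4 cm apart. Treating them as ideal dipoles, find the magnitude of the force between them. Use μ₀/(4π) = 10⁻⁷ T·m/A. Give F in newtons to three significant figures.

F ≈ 3.68×10⁻⁵ N

On-axis B of dipole 1: B = (μ₀/4π)·2m₁/r³. Force on dipole 2: F = m₂·dB/dr.
dB/dr = −(μ₀/4π)·6m₁/r⁴, so |F| = (μ₀/4π)·6m₁m₂/r⁴.
F = 6(10⁻⁷)(0.118)(1.09)/(0.214)⁴ = 3.680×10⁻⁵ N.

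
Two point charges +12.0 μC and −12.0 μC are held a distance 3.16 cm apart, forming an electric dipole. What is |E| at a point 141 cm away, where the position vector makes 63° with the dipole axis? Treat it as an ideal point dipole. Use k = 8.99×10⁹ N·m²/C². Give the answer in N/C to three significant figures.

Dipole moment p = qd = (1.20×10⁻⁵ C)(0.0316 m) = 3.792×10⁻⁷ C·m.
At angle θ the dipole field magnitude is E = (kp/r³)·√(1 + 3cos²θ).
kp/r³ = (8.99×10⁹)(3.792×10⁻⁷) / (1.41)³ = 1216 N/C.
√(1 + 3cos²63°) = √(1 + 3·0.2061) = √1.6183 ≈ 1.2721.
E ≈ 1216 × 1.272 = 1547 N/C.

E ≈ 1550 N/C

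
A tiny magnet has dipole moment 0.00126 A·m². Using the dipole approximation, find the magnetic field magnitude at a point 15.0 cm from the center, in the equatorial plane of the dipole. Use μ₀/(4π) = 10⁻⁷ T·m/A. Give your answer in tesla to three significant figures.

B ≈ 3.73×10⁻⁸ T

In the equatorial plane B = (μ₀/4π)·m/r³ (half the axial value).
B = (10⁻⁷)·(0.00126) / (0.150)³ = 3.733×10⁻⁸ T.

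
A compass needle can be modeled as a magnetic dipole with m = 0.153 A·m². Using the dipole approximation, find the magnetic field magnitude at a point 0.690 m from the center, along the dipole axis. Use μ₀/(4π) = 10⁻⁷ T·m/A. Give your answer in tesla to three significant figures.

B ≈ 9.31×10⁻⁸ T

On axis B = (μ₀/4π)·2m/r³.
B = 2·(10⁻⁷)·(0.153) / (0.690)³ = 9.315×10⁻⁸ T.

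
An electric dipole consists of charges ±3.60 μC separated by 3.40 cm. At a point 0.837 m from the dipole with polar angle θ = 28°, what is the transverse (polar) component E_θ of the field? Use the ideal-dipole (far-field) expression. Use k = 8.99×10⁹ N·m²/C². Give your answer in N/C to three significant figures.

E_θ ≈ 881 N/C

Dipole moment p = qd = (3.60×10⁻⁶ C)(0.0340 m) = 1.224×10⁻⁷ C·m.
For a dipole, E_θ = (kp sinθ)/r³.
kp/r³ = (8.99×10⁹)(1.224×10⁻⁷)/(0.837)³ = 1877 N/C.
E_θ = 1877·sin28° = 881.0 N/C.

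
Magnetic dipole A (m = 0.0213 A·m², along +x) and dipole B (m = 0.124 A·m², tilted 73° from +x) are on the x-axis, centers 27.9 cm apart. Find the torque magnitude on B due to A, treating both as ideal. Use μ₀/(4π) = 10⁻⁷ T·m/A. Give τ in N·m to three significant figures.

τ ≈ 2.33×10⁻⁸ N·m

Dipole B is on the axis of dipole A, so B₁ there is axial: B₁ = (μ₀/4π)·2m₁/r³ along +x.
B₁ = 2(10⁻⁷)(0.0213)/(0.279)³ = 1.962×10⁻⁷ T.
τ = m₂ B₁ sinθ.
τ = (0.124)(1.962×10⁻⁷)·sin73° = 2.326×10⁻⁸ N·m.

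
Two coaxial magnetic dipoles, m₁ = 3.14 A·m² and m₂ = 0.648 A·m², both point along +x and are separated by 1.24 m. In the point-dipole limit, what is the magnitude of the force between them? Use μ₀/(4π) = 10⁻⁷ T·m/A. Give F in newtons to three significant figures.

F ≈ 5.16×10⁻⁷ N

On-axis B of dipole 1: B = (μ₀/4π)·2m₁/r³. Force on dipole 2: F = m₂·dB/dr.
dB/dr = −(μ₀/4π)·6m₁/r⁴, so |F| = (μ₀/4π)·6m₁m₂/r⁴.
F = 6(10⁻⁷)(3.14)(0.648)/(1.24)⁴ = 5.164×10⁻⁷ N.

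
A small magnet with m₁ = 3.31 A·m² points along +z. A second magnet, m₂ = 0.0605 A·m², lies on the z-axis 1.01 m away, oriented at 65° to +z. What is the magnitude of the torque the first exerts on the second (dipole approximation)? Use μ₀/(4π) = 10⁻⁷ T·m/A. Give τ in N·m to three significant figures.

Dipole B is on the axis of dipole A, so B₁ there is axial: B₁ = (μ₀/4π)·2m₁/r³ along +z.
B₁ = 2(10⁻⁷)(3.31)/(1.01)³ = 6.425×10⁻⁷ T.
τ = m₂ B₁ sinθ.
τ = (0.0605)(6.425×10⁻⁷)·sin65° = 3.523×10⁻⁸ N·m.

τ ≈ 3.52×10⁻⁸ N·m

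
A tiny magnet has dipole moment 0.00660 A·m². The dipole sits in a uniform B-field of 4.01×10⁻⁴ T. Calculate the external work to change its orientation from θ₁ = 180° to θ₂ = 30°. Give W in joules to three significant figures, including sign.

W ≈ -4.94×10⁻⁶ J

W_ext = ΔU = −mB cosθ₂ + mB cosθ₁ = mB(cosθ₁ − cosθ₂).
W = (0.00660)(4.01×10⁻⁴)·(cos180° − cos30°) = (2.647×10⁻⁶)·(-1.8660) = -4.939×10⁻⁶ J.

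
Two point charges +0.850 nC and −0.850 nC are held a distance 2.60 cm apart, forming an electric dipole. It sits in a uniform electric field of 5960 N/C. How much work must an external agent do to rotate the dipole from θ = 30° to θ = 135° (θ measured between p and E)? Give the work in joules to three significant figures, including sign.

W ≈ 2.07×10⁻⁷ J

Dipole moment p = qd = (8.50×10⁻¹⁰ C)(0.0260 m) = 2.21×10⁻¹¹ C·m.
W_ext = ΔU = U(θ₂) − U(θ₁) = −pE cosθ₂ − (−pE cosθ₁) = pE(cosθ₁ − cosθ₂).
W = (2.21×10⁻¹¹)(5960)·(cos30° − cos135°) = (1.317×10⁻⁷)·(+1.5731) = 2.072×10⁻⁷ J.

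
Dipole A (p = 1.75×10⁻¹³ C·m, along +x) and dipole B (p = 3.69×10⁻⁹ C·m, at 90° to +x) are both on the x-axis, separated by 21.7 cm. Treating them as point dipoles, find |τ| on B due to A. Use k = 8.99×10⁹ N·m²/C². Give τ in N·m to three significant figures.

τ ≈ 1.14×10⁻⁹ N·m

The second dipole sits on the axis of the first, so the field there is axial: E₁ = 2kp₁/r³ along +x.
E₁ = 2(8.99×10⁹)(1.75×10⁻¹³)/(0.217)³ = 0.3079 N/C.
Torque on the second dipole: τ = p₂ E₁ sinθ.
τ = (3.69×10⁻⁹)(0.3079)·sin90° = 1.136×10⁻⁹ N·m.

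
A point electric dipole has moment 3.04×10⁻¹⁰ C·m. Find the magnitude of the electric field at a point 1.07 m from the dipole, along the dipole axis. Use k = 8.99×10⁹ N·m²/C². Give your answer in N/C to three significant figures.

E ≈ 4.46 N/C

On the dipole axis E = 2kp/r³.
E = 2·(8.99×10⁹)(3.04×10⁻¹⁰) / (1.07)³ = 4.462 N/C.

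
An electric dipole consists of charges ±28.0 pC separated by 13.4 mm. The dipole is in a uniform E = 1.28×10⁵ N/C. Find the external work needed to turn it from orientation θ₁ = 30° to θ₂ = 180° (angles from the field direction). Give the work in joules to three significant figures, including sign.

W ≈ 8.96×10⁻⁸ J

Dipole moment p = qd = (2.80×10⁻¹¹ C)(0.0134 m) = 3.752×10⁻¹³ C·m.
W_ext = ΔU = U(θ₂) − U(θ₁) = −pE cosθ₂ − (−pE cosθ₁) = pE(cosθ₁ − cosθ₂).
W = (3.752×10⁻¹³)(1.28×10⁵)·(cos30° − cos180°) = (4.803×10⁻⁸)·(+1.8660) = 8.962×10⁻⁸ J.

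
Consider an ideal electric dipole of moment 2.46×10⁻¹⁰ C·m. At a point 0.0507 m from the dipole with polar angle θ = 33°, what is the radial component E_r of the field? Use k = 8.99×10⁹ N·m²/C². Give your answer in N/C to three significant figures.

E_r ≈ 2.85×10⁴ N/C

For a dipole, E_r = (2kp cosθ)/r³.
kp/r³ = (8.99×10⁹)(2.46×10⁻¹⁰)/(0.0507)³ = 1.697×10⁴ N/C.
E_r = 2·1.697×10⁴·cos33° = 2.846×10⁴ N/C.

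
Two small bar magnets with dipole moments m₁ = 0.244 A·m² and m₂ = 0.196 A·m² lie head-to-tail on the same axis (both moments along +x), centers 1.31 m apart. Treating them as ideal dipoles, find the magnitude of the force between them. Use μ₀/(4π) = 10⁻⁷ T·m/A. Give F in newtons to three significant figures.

On-axis B of dipole 1: B = (μ₀/4π)·2m₁/r³. Force on dipole 2: F = m₂·dB/dr.
dB/dr = −(μ₀/4π)·6m₁/r⁴, so |F| = (μ₀/4π)·6m₁m₂/r⁴.
F = 6(10⁻⁷)(0.244)(0.196)/(1.31)⁴ = 9.743×10⁻⁹ N.

F ≈ 9.74×10⁻⁹ N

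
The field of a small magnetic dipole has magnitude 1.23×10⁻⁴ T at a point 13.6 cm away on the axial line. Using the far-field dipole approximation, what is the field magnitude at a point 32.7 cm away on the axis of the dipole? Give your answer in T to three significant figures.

Dipole fields scale as 1/r³ in the far field; the geometry is the same at both points.
B₂ = B₁ · (r₁/r₂)³ = 1.23×10⁻⁴ · (13.6/32.7)³.
(r₁/r₂)³ = (0.4159)³ = 0.07194.
B₂ ≈ 8.849×10⁻⁶ T.

B ≈ 8.85×10⁻⁶ T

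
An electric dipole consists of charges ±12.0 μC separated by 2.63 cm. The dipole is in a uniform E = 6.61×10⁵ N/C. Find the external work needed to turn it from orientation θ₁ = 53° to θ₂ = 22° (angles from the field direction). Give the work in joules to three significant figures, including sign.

Dipole moment p = qd = (1.20×10⁻⁵ C)(0.0263 m) = 3.156×10⁻⁷ C·m.
W_ext = ΔU = U(θ₂) − U(θ₁) = −pE cosθ₂ − (−pE cosθ₁) = pE(cosθ₁ − cosθ₂).
W = (3.156×10⁻⁷)(6.61×10⁵)·(cos53° − cos22°) = (0.2086)·(-0.3254) = -0.06788 J.

W ≈ -0.0679 J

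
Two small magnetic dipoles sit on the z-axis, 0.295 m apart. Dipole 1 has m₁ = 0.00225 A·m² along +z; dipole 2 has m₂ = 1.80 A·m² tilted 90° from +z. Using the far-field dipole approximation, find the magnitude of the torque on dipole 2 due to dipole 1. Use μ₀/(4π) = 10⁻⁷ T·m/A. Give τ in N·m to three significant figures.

τ ≈ 3.16×10⁻⁸ N·m

Dipole B is on the axis of dipole A, so B₁ there is axial: B₁ = (μ₀/4π)·2m₁/r³ along +z.
B₁ = 2(10⁻⁷)(0.00225)/(0.295)³ = 1.753×10⁻⁸ T.
τ = m₂ B₁ sinθ.
τ = (1.80)(1.753×10⁻⁸)·sin90° = 3.155×10⁻⁸ N·m.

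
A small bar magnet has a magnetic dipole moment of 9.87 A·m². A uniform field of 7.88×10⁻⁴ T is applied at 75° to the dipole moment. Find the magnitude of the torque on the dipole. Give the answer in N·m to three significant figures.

Torque on a magnetic dipole: τ = mB sinθ.
τ = (9.87)(7.88×10⁻⁴)·sin75° = 0.007513 N·m.

τ ≈ 0.00751 N·m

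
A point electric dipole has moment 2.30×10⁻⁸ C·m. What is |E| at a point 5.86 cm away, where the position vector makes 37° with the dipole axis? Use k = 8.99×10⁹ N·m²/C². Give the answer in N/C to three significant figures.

E ≈ 1.75×10⁶ N/C

At angle θ the dipole field magnitude is E = (kp/r³)·√(1 + 3cos²θ).
kp/r³ = (8.99×10⁹)(2.30×10⁻⁸) / (0.0586)³ = 1.028×10⁶ N/C.
√(1 + 3cos²37°) = √(1 + 3·0.6378) = √2.9135 ≈ 1.7069.
E ≈ 1.028×10⁶ × 1.707 = 1.754×10⁶ N/C.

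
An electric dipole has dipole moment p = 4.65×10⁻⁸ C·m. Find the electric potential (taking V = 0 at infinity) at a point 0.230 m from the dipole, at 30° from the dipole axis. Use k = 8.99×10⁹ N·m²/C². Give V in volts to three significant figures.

The dipole potential is V = kp cosθ / r².
V = (8.99×10⁹)(4.65×10⁻⁸)·cos30° / (0.230)² = 6844 V.

V ≈ 6840 V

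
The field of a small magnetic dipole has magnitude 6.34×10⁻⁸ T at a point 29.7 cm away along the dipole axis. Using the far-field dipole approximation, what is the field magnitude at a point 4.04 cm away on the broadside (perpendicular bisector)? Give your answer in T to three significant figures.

B ≈ 1.26×10⁻⁵ T

Dipole fields scale as 1/r³ in the far field.
The axial field is twice the equatorial field at the same r, so the geometry factor is 1/2.
B₂ = B₁ · (1/2) · (r₁/r₂)³ = 6.34×10⁻⁸ · 0.5 · (29.7/4.04)³.
(r₁/r₂)³ = (7.351)³ = 397.3.
B₂ ≈ 1.259×10⁻⁵ T.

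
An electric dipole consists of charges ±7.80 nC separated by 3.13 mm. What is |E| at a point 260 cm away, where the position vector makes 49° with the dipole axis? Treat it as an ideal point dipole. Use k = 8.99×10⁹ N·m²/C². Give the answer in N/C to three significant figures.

E ≈ 0.0189 N/C

Dipole moment p = qd = (7.80×10⁻⁹ C)(0.00313 m) = 2.441×10⁻¹¹ C·m.
At angle θ the dipole field magnitude is E = (kp/r³)·√(1 + 3cos²θ).
kp/r³ = (8.99×10⁹)(2.441×10⁻¹¹) / (2.60)³ = 0.01249 N/C.
√(1 + 3cos²49°) = √(1 + 3·0.4304) = √2.2912 ≈ 1.5137.
E ≈ 0.01249 × 1.514 = 0.01890 N/C.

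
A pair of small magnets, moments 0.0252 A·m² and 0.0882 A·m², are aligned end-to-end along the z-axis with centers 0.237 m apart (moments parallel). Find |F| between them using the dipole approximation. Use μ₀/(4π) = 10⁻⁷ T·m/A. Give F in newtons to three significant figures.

F ≈ 4.23×10⁻⁷ N

On-axis B of dipole 1: B = (μ₀/4π)·2m₁/r³. Force on dipole 2: F = m₂·dB/dr.
dB/dr = −(μ₀/4π)·6m₁/r⁴, so |F| = (μ₀/4π)·6m₁m₂/r⁴.
F = 6(10⁻⁷)(0.0252)(0.0882)/(0.237)⁴ = 4.227×10⁻⁷ N.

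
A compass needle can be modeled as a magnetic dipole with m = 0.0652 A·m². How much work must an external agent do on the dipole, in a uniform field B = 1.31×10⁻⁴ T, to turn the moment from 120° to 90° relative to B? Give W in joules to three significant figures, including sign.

W_ext = ΔU = −mB cosθ₂ + mB cosθ₁ = mB(cosθ₁ − cosθ₂).
W = (0.0652)(1.31×10⁻⁴)·(cos120° − cos90°) = (8.541×10⁻⁶)·(-0.5000) = -4.271×10⁻⁶ J.

W ≈ -4.27×10⁻⁶ J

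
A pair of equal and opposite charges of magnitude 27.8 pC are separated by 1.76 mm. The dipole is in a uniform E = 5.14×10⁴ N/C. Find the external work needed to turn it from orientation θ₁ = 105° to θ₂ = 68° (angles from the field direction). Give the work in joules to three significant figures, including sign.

W ≈ -1.59×10⁻⁹ J

Dipole moment p = qd = (2.78×10⁻¹¹ C)(0.00176 m) = 4.893×10⁻¹⁴ C·m.
W_ext = ΔU = U(θ₂) − U(θ₁) = −pE cosθ₂ − (−pE cosθ₁) = pE(cosθ₁ − cosθ₂).
W = (4.893×10⁻¹⁴)(5.14×10⁴)·(cos105° − cos68°) = (2.515×10⁻⁹)·(-0.6334) = -1.593×10⁻⁹ J.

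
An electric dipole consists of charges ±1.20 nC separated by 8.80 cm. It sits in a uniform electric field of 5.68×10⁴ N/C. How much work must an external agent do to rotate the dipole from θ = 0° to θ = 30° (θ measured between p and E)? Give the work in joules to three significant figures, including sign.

Dipole moment p = qd = (1.20×10⁻⁹ C)(0.0880 m) = 1.056×10⁻¹⁰ C·m.
W_ext = ΔU = U(θ₂) − U(θ₁) = −pE cosθ₂ − (−pE cosθ₁) = pE(cosθ₁ − cosθ₂).
W = (1.056×10⁻¹⁰)(5.68×10⁴)·(cos0° − cos30°) = (5.998×10⁻⁶)·(+0.1340) = 8.036×10⁻⁷ J.

W ≈ 8.04×10⁻⁷ J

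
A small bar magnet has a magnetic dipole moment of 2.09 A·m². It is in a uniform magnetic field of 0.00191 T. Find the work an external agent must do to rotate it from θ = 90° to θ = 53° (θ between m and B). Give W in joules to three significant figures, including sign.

W ≈ -0.00240 J

W_ext = ΔU = −mB cosθ₂ + mB cosθ₁ = mB(cosθ₁ − cosθ₂).
W = (2.09)(0.00191)·(cos90° − cos53°) = (0.003992)·(-0.6018) = -0.002402 J.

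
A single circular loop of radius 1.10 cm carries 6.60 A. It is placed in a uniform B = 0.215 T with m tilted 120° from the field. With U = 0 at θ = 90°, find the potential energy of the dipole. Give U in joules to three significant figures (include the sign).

Magnetic moment m = IA = Iπa² = (6.60)·π·(0.0110)² = 0.002509 A·m².
U = −m·B = −mB cosθ.
U = −(0.002509)(0.215)·cos120° = 2.697×10⁻⁴ J.

U ≈ 2.70×10⁻⁴ J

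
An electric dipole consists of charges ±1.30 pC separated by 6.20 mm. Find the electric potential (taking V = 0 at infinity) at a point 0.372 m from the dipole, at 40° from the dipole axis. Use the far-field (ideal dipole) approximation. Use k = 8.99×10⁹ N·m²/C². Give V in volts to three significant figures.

Dipole moment p = qd = (1.30×10⁻¹² C)(0.00620 m) = 8.06×10⁻¹⁵ C·m.
The dipole potential is V = kp cosθ / r².
V = (8.99×10⁹)(8.06×10⁻¹⁵)·cos40° / (0.372)² = 4.011×10⁻⁴ V.

V ≈ 4.01×10⁻⁴ V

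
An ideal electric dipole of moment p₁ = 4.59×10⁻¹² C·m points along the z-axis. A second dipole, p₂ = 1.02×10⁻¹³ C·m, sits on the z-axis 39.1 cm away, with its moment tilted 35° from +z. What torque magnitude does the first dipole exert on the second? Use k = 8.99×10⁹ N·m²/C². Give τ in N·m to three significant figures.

The second dipole sits on the axis of the first, so the field there is axial: E₁ = 2kp₁/r³ along +z.
E₁ = 2(8.99×10⁹)(4.59×10⁻¹²)/(0.391)³ = 1.381 N/C.
Torque on the second dipole: τ = p₂ E₁ sinθ.
τ = (1.02×10⁻¹³)(1.381)·sin35° = 8.077×10⁻¹⁴ N·m.

τ ≈ 8.08×10⁻¹⁴ N·m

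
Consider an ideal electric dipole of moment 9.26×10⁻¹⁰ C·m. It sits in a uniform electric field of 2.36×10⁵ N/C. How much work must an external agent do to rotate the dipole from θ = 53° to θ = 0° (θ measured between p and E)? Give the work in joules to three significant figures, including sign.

W ≈ -8.70×10⁻⁵ J

W_ext = ΔU = U(θ₂) − U(θ₁) = −pE cosθ₂ − (−pE cosθ₁) = pE(cosθ₁ − cosθ₂).
W = (9.26×10⁻¹⁰)(2.36×10⁵)·(cos53° − cos0°) = (2.185×10⁻⁴)·(-0.3982) = -8.702×10⁻⁵ J.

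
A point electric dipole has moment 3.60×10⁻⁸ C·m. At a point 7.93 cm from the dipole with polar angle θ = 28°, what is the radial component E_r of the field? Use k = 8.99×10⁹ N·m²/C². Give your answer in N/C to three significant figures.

E_r ≈ 1.15×10⁶ N/C

For a dipole, E_r = (2kp cosθ)/r³.
kp/r³ = (8.99×10⁹)(3.60×10⁻⁸)/(0.0793)³ = 6.490×10⁵ N/C.
E_r = 2·6.490×10⁵·cos28° = 1.146×10⁶ N/C.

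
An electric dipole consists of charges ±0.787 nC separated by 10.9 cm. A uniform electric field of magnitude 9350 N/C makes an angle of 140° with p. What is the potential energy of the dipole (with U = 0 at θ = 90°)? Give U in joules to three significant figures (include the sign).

Dipole moment p = qd = (7.87×10⁻¹⁰ C)(0.109 m) = 8.578×10⁻¹¹ C·m.
U = −p·E = −pE cosθ.
U = −(8.578×10⁻¹¹)(9350)·cos140° = 6.144×10⁻⁷ J.

U ≈ 6.14×10⁻⁷ J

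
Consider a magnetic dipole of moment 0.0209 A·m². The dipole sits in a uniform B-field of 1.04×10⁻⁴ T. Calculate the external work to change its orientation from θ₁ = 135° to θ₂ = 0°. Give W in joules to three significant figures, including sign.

W_ext = ΔU = −mB cosθ₂ + mB cosθ₁ = mB(cosθ₁ − cosθ₂).
W = (0.0209)(1.04×10⁻⁴)·(cos135° − cos0°) = (2.174×10⁻⁶)·(-1.7071) = -3.711×10⁻⁶ J.

W ≈ -3.71×10⁻⁶ J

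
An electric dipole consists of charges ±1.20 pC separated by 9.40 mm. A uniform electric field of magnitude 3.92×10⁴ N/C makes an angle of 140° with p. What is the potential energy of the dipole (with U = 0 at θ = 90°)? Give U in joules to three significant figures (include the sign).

U ≈ 3.39×10⁻¹⁰ J

Dipole moment p = qd = (1.20×10⁻¹² C)(0.00940 m) = 1.128×10⁻¹⁴ C·m.
U = −p·E = −pE cosθ.
U = −(1.128×10⁻¹⁴)(3.92×10⁴)·cos140° = 3.387×10⁻¹⁰ J.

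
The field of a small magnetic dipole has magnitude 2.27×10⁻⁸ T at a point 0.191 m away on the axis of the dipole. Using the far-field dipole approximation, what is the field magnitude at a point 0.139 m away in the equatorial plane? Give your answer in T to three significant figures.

B ≈ 2.94×10⁻⁸ T

Dipole fields scale as 1/r³ in the far field.
The axial field is twice the equatorial field at the same r, so the geometry factor is 1/2.
B₂ = B₁ · (1/2) · (r₁/r₂)³ = 2.27×10⁻⁸ · 0.5 · (0.191/0.139)³.
(r₁/r₂)³ = (1.374)³ = 2.595.
B₂ ≈ 2.945×10⁻⁸ T.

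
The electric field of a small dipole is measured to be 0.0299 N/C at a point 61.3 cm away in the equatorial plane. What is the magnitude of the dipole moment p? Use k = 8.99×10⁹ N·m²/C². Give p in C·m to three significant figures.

p ≈ 7.66×10⁻¹³ C·m

In the equatorial plane E = kp/r³, so p = Er³/(k).
p = (0.0299)·(0.613)³ / (8.99×10⁹) = 7.661×10⁻¹³ C·m.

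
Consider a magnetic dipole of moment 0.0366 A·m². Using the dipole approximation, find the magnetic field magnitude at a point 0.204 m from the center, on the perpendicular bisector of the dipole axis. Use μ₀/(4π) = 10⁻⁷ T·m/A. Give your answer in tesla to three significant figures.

In the equatorial plane B = (μ₀/4π)·m/r³ (half the axial value).
B = (10⁻⁷)·(0.0366) / (0.204)³ = 4.311×10⁻⁷ T.

B ≈ 4.31×10⁻⁷ T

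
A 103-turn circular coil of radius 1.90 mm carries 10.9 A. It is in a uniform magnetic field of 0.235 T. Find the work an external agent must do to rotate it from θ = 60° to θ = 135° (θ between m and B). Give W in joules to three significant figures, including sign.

W ≈ 0.00361 J

m = NIA = NIπa² = 103·(10.9)·π·(0.00190)² = 0.01273 A·m².
W_ext = ΔU = −mB cosθ₂ + mB cosθ₁ = mB(cosθ₁ − cosθ₂).
W = (0.01273)(0.235)·(cos60° − cos135°) = (0.002992)·(+1.2071) = 0.003611 J.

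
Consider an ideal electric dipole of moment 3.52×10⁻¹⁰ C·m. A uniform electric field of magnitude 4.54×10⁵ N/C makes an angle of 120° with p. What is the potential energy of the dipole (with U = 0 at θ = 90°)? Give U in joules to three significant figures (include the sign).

U ≈ 7.99×10⁻⁵ J

U = −p·E = −pE cosθ.
U = −(3.52×10⁻¹⁰)(4.54×10⁵)·cos120° = 7.990×10⁻⁵ J.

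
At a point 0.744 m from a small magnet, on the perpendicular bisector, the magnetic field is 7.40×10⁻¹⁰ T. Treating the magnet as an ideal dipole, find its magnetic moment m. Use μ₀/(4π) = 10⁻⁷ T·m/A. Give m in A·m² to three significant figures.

In the equatorial plane B = (μ₀/4π)·m/r³, so m = Br³·4π/(μ₀).
m = (7.40×10⁻¹⁰)·(0.744)³ / (10⁻⁷) = 0.003048 A·m².

m ≈ 0.00305 A·m²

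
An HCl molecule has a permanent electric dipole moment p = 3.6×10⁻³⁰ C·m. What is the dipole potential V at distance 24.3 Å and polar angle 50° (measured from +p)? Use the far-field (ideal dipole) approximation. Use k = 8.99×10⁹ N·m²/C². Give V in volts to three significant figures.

V ≈ 0.00352 V

The dipole potential is V = kp cosθ / r².
V = (8.99×10⁹)(3.60×10⁻³⁰)·cos50° / (2.43×10⁻⁹)² = 0.003523 V.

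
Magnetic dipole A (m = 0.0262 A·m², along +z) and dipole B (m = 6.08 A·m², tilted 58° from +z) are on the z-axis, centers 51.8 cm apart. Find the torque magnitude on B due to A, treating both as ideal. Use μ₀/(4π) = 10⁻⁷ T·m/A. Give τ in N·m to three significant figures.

τ ≈ 1.94×10⁻⁷ N·m

Dipole B is on the axis of dipole A, so B₁ there is axial: B₁ = (μ₀/4π)·2m₁/r³ along +z.
B₁ = 2(10⁻⁷)(0.0262)/(0.518)³ = 3.770×10⁻⁸ T.
τ = m₂ B₁ sinθ.
τ = (6.08)(3.770×10⁻⁸)·sin58° = 1.944×10⁻⁷ N·m.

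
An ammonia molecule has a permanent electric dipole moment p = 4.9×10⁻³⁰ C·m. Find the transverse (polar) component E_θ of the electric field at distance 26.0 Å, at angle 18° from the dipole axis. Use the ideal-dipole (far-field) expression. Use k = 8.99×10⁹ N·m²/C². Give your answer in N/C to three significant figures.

E_θ ≈ 7.74×10⁵ N/C

For a dipole, E_θ = (kp sinθ)/r³.
kp/r³ = (8.99×10⁹)(4.90×10⁻³⁰)/(2.60×10⁻⁹)³ = 2.506×10⁶ N/C.
E_θ = 2.506×10⁶·sin18° = 7.745×10⁵ N/C.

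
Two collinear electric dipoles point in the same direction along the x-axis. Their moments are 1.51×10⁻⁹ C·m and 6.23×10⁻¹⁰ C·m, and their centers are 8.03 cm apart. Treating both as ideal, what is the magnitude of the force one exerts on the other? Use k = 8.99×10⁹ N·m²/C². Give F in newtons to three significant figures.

On-axis field of dipole 1 at distance r: E = 2kp₁/r³. Force on dipole 2 is F = p₂·dE/dr (gradient along axis).
dE/dr = −6kp₁/r⁴, so |F| = 6kp₁p₂/r⁴ (attractive for aligned moments).
F = 6(8.99×10⁹)(1.51×10⁻⁹)(6.23×10⁻¹⁰)/(0.0803)⁴ = 0.001220 N.

F ≈ 0.00122 N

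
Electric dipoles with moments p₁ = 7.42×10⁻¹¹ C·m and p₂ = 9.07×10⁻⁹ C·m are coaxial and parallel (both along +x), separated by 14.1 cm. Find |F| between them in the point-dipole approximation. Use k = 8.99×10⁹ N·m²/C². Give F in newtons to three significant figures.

On-axis field of dipole 1 at distance r: E = 2kp₁/r³. Force on dipole 2 is F = p₂·dE/dr (gradient along axis).
dE/dr = −6kp₁/r⁴, so |F| = 6kp₁p₂/r⁴ (attractive for aligned moments).
F = 6(8.99×10⁹)(7.42×10⁻¹¹)(9.07×10⁻⁹)/(0.141)⁴ = 9.184×10⁻⁵ N.

F ≈ 9.18×10⁻⁵ N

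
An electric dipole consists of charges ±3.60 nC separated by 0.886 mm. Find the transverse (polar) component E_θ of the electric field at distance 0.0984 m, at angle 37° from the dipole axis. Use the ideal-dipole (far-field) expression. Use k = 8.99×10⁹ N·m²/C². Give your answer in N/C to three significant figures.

E_θ ≈ 18.1 N/C

Dipole moment p = qd = (3.60×10⁻⁹ C)(8.86×10⁻⁴ m) = 3.19×10⁻¹² C·m.
For a dipole, E_θ = (kp sinθ)/r³.
kp/r³ = (8.99×10⁹)(3.19×10⁻¹²)/(0.0984)³ = 30.10 N/C.
E_θ = 30.10·sin37° = 18.11 N/C.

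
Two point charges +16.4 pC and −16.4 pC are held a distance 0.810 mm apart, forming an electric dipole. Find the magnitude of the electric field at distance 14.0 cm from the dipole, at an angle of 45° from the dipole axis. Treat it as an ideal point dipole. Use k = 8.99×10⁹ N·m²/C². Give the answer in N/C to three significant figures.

E ≈ 0.0688 N/C

Dipole moment p = qd = (1.64×10⁻¹¹ C)(8.10×10⁻⁴ m) = 1.328×10⁻¹⁴ C·m.
At angle θ the dipole field magnitude is E = (kp/r³)·√(1 + 3cos²θ).
kp/r³ = (8.99×10⁹)(1.328×10⁻¹⁴) / (0.140)³ = 0.04351 N/C.
√(1 + 3cos²45°) = √(1 + 3·0.5000) = √2.5000 ≈ 1.5811.
E ≈ 0.04351 × 1.581 = 0.06879 N/C.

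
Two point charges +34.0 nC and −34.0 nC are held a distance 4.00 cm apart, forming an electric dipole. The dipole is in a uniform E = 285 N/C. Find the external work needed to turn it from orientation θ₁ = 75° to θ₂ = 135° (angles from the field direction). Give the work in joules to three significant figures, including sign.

Dipole moment p = qd = (3.40×10⁻⁸ C)(0.0400 m) = 1.36×10⁻⁹ C·m.
W_ext = ΔU = U(θ₂) − U(θ₁) = −pE cosθ₂ − (−pE cosθ₁) = pE(cosθ₁ − cosθ₂).
W = (1.36×10⁻⁹)(285)·(cos75° − cos135°) = (3.876×10⁻⁷)·(+0.9659) = 3.744×10⁻⁷ J.

W ≈ 3.74×10⁻⁷ J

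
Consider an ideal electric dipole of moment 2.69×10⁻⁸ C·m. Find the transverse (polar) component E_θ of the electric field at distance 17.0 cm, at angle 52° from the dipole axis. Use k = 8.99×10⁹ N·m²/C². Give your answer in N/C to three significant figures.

E_θ ≈ 3.88×10⁴ N/C

For a dipole, E_θ = (kp sinθ)/r³.
kp/r³ = (8.99×10⁹)(2.69×10⁻⁸)/(0.170)³ = 4.922×10⁴ N/C.
E_θ = 4.922×10⁴·sin52° = 3.879×10⁴ N/C.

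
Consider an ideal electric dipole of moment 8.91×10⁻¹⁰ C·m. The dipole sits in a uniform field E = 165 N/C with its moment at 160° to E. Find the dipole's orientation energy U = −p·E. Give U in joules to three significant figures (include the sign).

U = −p·E = −pE cosθ.
U = −(8.91×10⁻¹⁰)(165)·cos160° = 1.381×10⁻⁷ J.

U ≈ 1.38×10⁻⁷ J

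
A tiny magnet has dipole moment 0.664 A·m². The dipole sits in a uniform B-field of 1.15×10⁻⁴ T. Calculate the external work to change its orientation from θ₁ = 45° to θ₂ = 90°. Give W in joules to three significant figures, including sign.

W ≈ 5.40×10⁻⁵ J

W_ext = ΔU = −mB cosθ₂ + mB cosθ₁ = mB(cosθ₁ − cosθ₂).
W = (0.664)(1.15×10⁻⁴)·(cos45° − cos90°) = (7.636×10⁻⁵)·(+0.7071) = 5.399×10⁻⁵ J.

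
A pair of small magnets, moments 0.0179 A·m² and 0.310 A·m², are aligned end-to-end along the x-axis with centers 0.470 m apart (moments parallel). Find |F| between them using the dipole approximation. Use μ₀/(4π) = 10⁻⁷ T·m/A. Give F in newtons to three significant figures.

F ≈ 6.82×10⁻⁸ N

On-axis B of dipole 1: B = (μ₀/4π)·2m₁/r³. Force on dipole 2: F = m₂·dB/dr.
dB/dr = −(μ₀/4π)·6m₁/r⁴, so |F| = (μ₀/4π)·6m₁m₂/r⁴.
F = 6(10⁻⁷)(0.0179)(0.310)/(0.470)⁴ = 6.823×10⁻⁸ N.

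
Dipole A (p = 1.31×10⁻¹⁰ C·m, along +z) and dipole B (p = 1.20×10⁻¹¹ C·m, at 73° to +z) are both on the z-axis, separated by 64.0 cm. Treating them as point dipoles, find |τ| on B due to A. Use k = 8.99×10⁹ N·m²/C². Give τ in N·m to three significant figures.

τ ≈ 1.03×10⁻¹⁰ N·m

The second dipole sits on the axis of the first, so the field there is axial: E₁ = 2kp₁/r³ along +z.
E₁ = 2(8.99×10⁹)(1.31×10⁻¹⁰)/(0.640)³ = 8.985 N/C.
Torque on the second dipole: τ = p₂ E₁ sinθ.
τ = (1.20×10⁻¹¹)(8.985)·sin73° = 1.031×10⁻¹⁰ N·m.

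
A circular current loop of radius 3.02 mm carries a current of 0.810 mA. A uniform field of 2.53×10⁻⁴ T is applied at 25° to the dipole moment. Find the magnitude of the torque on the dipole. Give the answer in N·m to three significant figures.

Magnetic moment m = IA = Iπa² = (8.10×10⁻⁴)·π·(0.00302)² = 2.321×10⁻⁸ A·m².
Torque on a magnetic dipole: τ = mB sinθ.
τ = (2.321×10⁻⁸)(2.53×10⁻⁴)·sin25° = 2.482×10⁻¹² N·m.

τ ≈ 2.48×10⁻¹² N·m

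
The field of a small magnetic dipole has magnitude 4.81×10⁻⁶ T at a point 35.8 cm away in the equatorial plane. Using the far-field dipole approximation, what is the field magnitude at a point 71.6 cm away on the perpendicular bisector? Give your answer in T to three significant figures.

Dipole fields scale as 1/r³ in the far field; the geometry is the same at both points.
B₂ = B₁ · (r₁/r₂)³ = 4.81×10⁻⁶ · (35.8/71.6)³.
(r₁/r₂)³ = (0.5)³ = 0.125.
B₂ ≈ 6.012×10⁻⁷ T.

B ≈ 6.01×10⁻⁷ T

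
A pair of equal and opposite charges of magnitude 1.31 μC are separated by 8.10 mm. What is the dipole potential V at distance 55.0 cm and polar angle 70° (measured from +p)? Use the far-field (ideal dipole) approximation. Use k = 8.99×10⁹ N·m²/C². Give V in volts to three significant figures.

V ≈ 108 V

Dipole moment p = qd = (1.31×10⁻⁶ C)(0.00810 m) = 1.061×10⁻⁸ C·m.
The dipole potential is V = kp cosθ / r².
V = (8.99×10⁹)(1.061×10⁻⁸)·cos70° / (0.550)² = 107.8 V.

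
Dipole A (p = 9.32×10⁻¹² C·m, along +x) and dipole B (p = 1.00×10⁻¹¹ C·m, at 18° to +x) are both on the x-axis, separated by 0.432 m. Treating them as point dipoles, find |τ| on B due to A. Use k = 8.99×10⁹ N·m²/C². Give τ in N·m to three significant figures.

τ ≈ 6.42×10⁻¹² N·m

The second dipole sits on the axis of the first, so the field there is axial: E₁ = 2kp₁/r³ along +x.
E₁ = 2(8.99×10⁹)(9.32×10⁻¹²)/(0.432)³ = 2.079 N/C.
Torque on the second dipole: τ = p₂ E₁ sinθ.
τ = (1.00×10⁻¹¹)(2.079)·sin18° = 6.423×10⁻¹² N·m.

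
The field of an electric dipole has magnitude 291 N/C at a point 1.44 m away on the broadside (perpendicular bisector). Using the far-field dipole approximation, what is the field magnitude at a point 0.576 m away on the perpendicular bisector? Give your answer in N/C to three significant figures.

E ≈ 4550 N/C

Dipole fields scale as 1/r³ in the far field; the geometry is the same at both points.
E₂ = E₁ · (r₁/r₂)³ = 291 · (1.44/0.576)³.
(r₁/r₂)³ = (2.5)³ = 15.62.
E₂ ≈ 4547 N/C.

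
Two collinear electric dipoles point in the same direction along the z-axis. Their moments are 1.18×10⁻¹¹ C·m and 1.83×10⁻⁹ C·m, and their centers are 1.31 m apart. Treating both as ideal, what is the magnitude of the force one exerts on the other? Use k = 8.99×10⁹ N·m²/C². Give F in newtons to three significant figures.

F ≈ 3.96×10⁻¹⁰ N

On-axis field of dipole 1 at distance r: E = 2kp₁/r³. Force on dipole 2 is F = p₂·dE/dr (gradient along axis).
dE/dr = −6kp₁/r⁴, so |F| = 6kp₁p₂/r⁴ (attractive for aligned moments).
F = 6(8.99×10⁹)(1.18×10⁻¹¹)(1.83×10⁻⁹)/(1.31)⁴ = 3.955×10⁻¹⁰ N.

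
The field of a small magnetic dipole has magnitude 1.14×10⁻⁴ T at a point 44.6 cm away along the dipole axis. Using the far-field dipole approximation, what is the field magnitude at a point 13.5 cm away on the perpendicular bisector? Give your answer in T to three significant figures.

B ≈ 0.00206 T

Dipole fields scale as 1/r³ in the far field.
The axial field is twice the equatorial field at the same r, so the geometry factor is 1/2.
B₂ = B₁ · (1/2) · (r₁/r₂)³ = 1.14×10⁻⁴ · 0.5 · (44.6/13.5)³.
(r₁/r₂)³ = (3.304)³ = 36.06.
B₂ ≈ 0.002055 T.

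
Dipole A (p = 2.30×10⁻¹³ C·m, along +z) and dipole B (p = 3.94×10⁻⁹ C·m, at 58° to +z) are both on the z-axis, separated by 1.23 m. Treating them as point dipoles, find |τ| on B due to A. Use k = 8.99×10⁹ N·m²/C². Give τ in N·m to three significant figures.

The second dipole sits on the axis of the first, so the field there is axial: E₁ = 2kp₁/r³ along +z.
E₁ = 2(8.99×10⁹)(2.30×10⁻¹³)/(1.23)³ = 0.002222 N/C.
Torque on the second dipole: τ = p₂ E₁ sinθ.
τ = (3.94×10⁻⁹)(0.002222)·sin58° = 7.425×10⁻¹² N·m.

τ ≈ 7.43×10⁻¹² N·m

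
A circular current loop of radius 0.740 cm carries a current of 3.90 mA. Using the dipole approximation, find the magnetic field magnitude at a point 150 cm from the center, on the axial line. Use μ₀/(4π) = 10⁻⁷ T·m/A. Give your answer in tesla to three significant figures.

B ≈ 3.98×10⁻¹⁴ T

Magnetic moment m = IA = Iπa² = (0.00390)·π·(0.00740)² = 6.709×10⁻⁷ A·m².
On axis B = (μ₀/4π)·2m/r³.
B = 2·(10⁻⁷)·(6.709×10⁻⁷) / (1.50)³ = 3.976×10⁻¹⁴ T.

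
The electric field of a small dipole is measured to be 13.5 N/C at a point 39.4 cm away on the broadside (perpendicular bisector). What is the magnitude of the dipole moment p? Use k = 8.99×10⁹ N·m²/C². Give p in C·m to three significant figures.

In the equatorial plane E = kp/r³, so p = Er³/(k).
p = (13.5)·(0.394)³ / (8.99×10⁹) = 9.185×10⁻¹¹ C·m.

p ≈ 9.18×10⁻¹¹ C·m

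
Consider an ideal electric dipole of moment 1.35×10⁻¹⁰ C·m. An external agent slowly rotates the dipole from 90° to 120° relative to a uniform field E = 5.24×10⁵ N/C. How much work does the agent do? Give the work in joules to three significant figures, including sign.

W_ext = ΔU = U(θ₂) − U(θ₁) = −pE cosθ₂ − (−pE cosθ₁) = pE(cosθ₁ − cosθ₂).
W = (1.35×10⁻¹⁰)(5.24×10⁵)·(cos90° − cos120°) = (7.074×10⁻⁵)·(+0.5000) = 3.537×10⁻⁵ J.

W ≈ 3.54×10⁻⁵ J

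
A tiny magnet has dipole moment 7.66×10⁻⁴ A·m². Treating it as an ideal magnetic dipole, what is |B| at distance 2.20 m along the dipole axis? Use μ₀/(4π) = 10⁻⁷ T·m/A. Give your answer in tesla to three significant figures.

B ≈ 1.44×10⁻¹¹ T

On axis B = (μ₀/4π)·2m/r³.
B = 2·(10⁻⁷)·(7.66×10⁻⁴) / (2.20)³ = 1.439×10⁻¹¹ T.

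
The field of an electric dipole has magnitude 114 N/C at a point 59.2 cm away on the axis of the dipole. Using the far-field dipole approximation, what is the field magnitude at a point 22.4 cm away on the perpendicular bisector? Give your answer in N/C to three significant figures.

Dipole fields scale as 1/r³ in the far field.
The axial field is twice the equatorial field at the same r, so the geometry factor is 1/2.
E₂ = E₁ · (1/2) · (r₁/r₂)³ = 114 · 0.5 · (59.2/22.4)³.
(r₁/r₂)³ = (2.643)³ = 18.46.
E₂ ≈ 1052 N/C.

E ≈ 1050 N/C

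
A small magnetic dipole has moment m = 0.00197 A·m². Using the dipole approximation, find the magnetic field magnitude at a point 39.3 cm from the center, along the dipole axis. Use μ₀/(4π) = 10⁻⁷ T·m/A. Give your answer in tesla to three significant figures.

B ≈ 6.49×10⁻⁹ T

On axis B = (μ₀/4π)·2m/r³.
B = 2·(10⁻⁷)·(0.00197) / (0.393)³ = 6.491×10⁻⁹ T.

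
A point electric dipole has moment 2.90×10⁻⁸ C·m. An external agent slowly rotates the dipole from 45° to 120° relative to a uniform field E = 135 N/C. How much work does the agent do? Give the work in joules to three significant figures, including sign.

W_ext = ΔU = U(θ₂) − U(θ₁) = −pE cosθ₂ − (−pE cosθ₁) = pE(cosθ₁ − cosθ₂).
W = (2.90×10⁻⁸)(135)·(cos45° − cos120°) = (3.915×10⁻⁶)·(+1.2071) = 4.726×10⁻⁶ J.

W ≈ 4.73×10⁻⁶ J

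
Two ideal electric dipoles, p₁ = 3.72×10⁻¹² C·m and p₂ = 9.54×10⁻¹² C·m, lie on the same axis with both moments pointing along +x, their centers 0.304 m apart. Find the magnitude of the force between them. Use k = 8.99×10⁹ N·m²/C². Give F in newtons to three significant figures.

On-axis field of dipole 1 at distance r: E = 2kp₁/r³. Force on dipole 2 is F = p₂·dE/dr (gradient along axis).
dE/dr = −6kp₁/r⁴, so |F| = 6kp₁p₂/r⁴ (attractive for aligned moments).
F = 6(8.99×10⁹)(3.72×10⁻¹²)(9.54×10⁻¹²)/(0.304)⁴ = 2.241×10⁻¹⁰ N.

F ≈ 2.24×10⁻¹⁰ N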